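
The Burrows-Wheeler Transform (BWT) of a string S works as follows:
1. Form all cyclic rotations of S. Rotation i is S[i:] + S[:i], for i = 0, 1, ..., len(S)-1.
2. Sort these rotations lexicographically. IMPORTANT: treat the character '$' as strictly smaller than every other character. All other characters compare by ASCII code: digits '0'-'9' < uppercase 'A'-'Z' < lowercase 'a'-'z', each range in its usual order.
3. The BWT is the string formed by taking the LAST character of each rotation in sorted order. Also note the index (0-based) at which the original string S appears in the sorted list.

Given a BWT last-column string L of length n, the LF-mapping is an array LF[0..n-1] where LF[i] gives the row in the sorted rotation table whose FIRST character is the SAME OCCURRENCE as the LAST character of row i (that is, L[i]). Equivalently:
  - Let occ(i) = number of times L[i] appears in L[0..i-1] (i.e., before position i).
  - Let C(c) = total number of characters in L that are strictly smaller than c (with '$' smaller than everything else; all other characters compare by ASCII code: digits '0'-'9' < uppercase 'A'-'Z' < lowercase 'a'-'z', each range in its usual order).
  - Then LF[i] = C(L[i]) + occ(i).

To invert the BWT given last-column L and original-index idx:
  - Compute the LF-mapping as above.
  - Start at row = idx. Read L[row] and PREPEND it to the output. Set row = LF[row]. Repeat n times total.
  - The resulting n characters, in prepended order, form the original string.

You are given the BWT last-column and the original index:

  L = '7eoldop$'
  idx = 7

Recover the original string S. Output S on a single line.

Answer: poodle7$

Derivation:
LF mapping: 1 3 5 4 2 6 7 0
Walk LF starting at row 7, prepending L[row]:
  step 1: row=7, L[7]='$', prepend. Next row=LF[7]=0
  step 2: row=0, L[0]='7', prepend. Next row=LF[0]=1
  step 3: row=1, L[1]='e', prepend. Next row=LF[1]=3
  step 4: row=3, L[3]='l', prepend. Next row=LF[3]=4
  step 5: row=4, L[4]='d', prepend. Next row=LF[4]=2
  step 6: row=2, L[2]='o', prepend. Next row=LF[2]=5
  step 7: row=5, L[5]='o', prepend. Next row=LF[5]=6
  step 8: row=6, L[6]='p', prepend. Next row=LF[6]=7
Reversed output: poodle7$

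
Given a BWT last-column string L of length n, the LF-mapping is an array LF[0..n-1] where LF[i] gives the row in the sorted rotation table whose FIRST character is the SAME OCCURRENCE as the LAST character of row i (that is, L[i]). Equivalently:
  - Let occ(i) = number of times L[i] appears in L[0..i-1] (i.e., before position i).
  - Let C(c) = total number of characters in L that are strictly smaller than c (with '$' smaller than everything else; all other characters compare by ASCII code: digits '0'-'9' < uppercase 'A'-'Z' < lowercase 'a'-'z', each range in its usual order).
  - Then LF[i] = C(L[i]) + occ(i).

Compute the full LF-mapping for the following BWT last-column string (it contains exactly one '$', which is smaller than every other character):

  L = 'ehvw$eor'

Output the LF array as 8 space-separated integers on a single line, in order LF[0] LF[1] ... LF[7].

Answer: 1 3 6 7 0 2 4 5

Derivation:
Char counts: '$':1, 'e':2, 'h':1, 'o':1, 'r':1, 'v':1, 'w':1
C (first-col start): C('$')=0, C('e')=1, C('h')=3, C('o')=4, C('r')=5, C('v')=6, C('w')=7
L[0]='e': occ=0, LF[0]=C('e')+0=1+0=1
L[1]='h': occ=0, LF[1]=C('h')+0=3+0=3
L[2]='v': occ=0, LF[2]=C('v')+0=6+0=6
L[3]='w': occ=0, LF[3]=C('w')+0=7+0=7
L[4]='$': occ=0, LF[4]=C('$')+0=0+0=0
L[5]='e': occ=1, LF[5]=C('e')+1=1+1=2
L[6]='o': occ=0, LF[6]=C('o')+0=4+0=4
L[7]='r': occ=0, LF[7]=C('r')+0=5+0=5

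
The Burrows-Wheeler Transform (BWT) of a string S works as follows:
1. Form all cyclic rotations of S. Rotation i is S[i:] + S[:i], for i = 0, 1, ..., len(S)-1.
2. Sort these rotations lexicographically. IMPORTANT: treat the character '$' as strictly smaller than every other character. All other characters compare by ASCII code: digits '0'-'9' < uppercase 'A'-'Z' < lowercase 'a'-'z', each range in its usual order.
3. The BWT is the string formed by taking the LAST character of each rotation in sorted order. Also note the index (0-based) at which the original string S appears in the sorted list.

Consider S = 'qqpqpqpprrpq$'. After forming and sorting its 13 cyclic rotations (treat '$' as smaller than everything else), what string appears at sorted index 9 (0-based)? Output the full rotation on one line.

Answer: qpqpqpprrpq$q

Derivation:
All 13 rotations (rotation i = S[i:]+S[:i]):
  rot[0] = qqpqpqpprrpq$
  rot[1] = qpqpqpprrpq$q
  rot[2] = pqpqpprrpq$qq
  rot[3] = qpqpprrpq$qqp
  rot[4] = pqpprrpq$qqpq
  rot[5] = qpprrpq$qqpqp
  rot[6] = pprrpq$qqpqpq
  rot[7] = prrpq$qqpqpqp
  rot[8] = rrpq$qqpqpqpp
  rot[9] = rpq$qqpqpqppr
  rot[10] = pq$qqpqpqpprr
  rot[11] = q$qqpqpqpprrp
  rot[12] = $qqpqpqpprrpq
Sorted (with $ < everything):
  sorted[0] = $qqpqpqpprrpq
  sorted[1] = pprrpq$qqpqpq
  sorted[2] = pq$qqpqpqpprr
  sorted[3] = pqpprrpq$qqpq
  sorted[4] = pqpqpprrpq$qq
  sorted[5] = prrpq$qqpqpqp
  sorted[6] = q$qqpqpqpprrp
  sorted[7] = qpprrpq$qqpqp
  sorted[8] = qpqpprrpq$qqp
  sorted[9] = qpqpqpprrpq$q
  sorted[10] = qqpqpqpprrpq$
  sorted[11] = rpq$qqpqpqppr
  sorted[12] = rrpq$qqpqpqpp
sorted[9] = qpqpqpprrpq$q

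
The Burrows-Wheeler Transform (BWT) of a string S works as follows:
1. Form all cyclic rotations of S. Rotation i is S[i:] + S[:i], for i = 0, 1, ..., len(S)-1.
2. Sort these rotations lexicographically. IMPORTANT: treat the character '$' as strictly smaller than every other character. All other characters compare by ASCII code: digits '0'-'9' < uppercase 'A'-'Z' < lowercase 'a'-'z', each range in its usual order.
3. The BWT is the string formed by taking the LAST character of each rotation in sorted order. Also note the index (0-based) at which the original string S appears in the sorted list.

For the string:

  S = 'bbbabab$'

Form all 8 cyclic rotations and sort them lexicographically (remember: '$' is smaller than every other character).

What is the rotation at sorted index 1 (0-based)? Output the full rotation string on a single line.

All 8 rotations (rotation i = S[i:]+S[:i]):
  rot[0] = bbbabab$
  rot[1] = bbabab$b
  rot[2] = babab$bb
  rot[3] = abab$bbb
  rot[4] = bab$bbba
  rot[5] = ab$bbbab
  rot[6] = b$bbbaba
  rot[7] = $bbbabab
Sorted (with $ < everything):
  sorted[0] = $bbbabab
  sorted[1] = ab$bbbab
  sorted[2] = abab$bbb
  sorted[3] = b$bbbaba
  sorted[4] = bab$bbba
  sorted[5] = babab$bb
  sorted[6] = bbabab$b
  sorted[7] = bbbabab$
sorted[1] = ab$bbbab

Answer: ab$bbbab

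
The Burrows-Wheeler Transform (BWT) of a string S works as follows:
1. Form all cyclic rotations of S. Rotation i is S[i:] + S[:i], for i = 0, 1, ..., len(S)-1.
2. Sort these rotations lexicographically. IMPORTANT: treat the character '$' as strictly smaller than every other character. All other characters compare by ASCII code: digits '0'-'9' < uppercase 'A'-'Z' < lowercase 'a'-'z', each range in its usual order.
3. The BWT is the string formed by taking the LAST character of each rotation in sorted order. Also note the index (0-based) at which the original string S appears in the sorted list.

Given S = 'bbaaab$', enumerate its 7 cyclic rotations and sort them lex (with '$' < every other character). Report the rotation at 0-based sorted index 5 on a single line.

Answer: baaab$b

Derivation:
All 7 rotations (rotation i = S[i:]+S[:i]):
  rot[0] = bbaaab$
  rot[1] = baaab$b
  rot[2] = aaab$bb
  rot[3] = aab$bba
  rot[4] = ab$bbaa
  rot[5] = b$bbaaa
  rot[6] = $bbaaab
Sorted (with $ < everything):
  sorted[0] = $bbaaab
  sorted[1] = aaab$bb
  sorted[2] = aab$bba
  sorted[3] = ab$bbaa
  sorted[4] = b$bbaaa
  sorted[5] = baaab$b
  sorted[6] = bbaaab$
sorted[5] = baaab$b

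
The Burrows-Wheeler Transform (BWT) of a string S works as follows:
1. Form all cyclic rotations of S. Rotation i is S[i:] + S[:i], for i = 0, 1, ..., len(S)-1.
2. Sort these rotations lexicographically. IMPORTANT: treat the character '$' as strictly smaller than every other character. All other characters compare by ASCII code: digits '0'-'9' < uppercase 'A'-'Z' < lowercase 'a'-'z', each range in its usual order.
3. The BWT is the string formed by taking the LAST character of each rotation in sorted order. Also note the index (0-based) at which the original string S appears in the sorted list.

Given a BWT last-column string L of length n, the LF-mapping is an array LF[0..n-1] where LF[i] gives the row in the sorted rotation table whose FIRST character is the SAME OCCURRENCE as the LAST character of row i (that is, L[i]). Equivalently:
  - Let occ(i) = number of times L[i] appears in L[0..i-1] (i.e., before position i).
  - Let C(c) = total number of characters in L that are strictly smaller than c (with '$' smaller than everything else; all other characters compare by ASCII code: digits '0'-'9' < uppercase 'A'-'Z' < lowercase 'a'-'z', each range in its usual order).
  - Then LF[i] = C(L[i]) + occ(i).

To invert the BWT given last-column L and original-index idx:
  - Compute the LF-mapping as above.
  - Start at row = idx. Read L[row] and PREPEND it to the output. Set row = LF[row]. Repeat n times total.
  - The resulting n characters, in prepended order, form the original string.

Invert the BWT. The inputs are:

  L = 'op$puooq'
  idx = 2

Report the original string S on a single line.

Answer: opoqupo$

Derivation:
LF mapping: 1 4 0 5 7 2 3 6
Walk LF starting at row 2, prepending L[row]:
  step 1: row=2, L[2]='$', prepend. Next row=LF[2]=0
  step 2: row=0, L[0]='o', prepend. Next row=LF[0]=1
  step 3: row=1, L[1]='p', prepend. Next row=LF[1]=4
  step 4: row=4, L[4]='u', prepend. Next row=LF[4]=7
  step 5: row=7, L[7]='q', prepend. Next row=LF[7]=6
  step 6: row=6, L[6]='o', prepend. Next row=LF[6]=3
  step 7: row=3, L[3]='p', prepend. Next row=LF[3]=5
  step 8: row=5, L[5]='o', prepend. Next row=LF[5]=2
Reversed output: opoqupo$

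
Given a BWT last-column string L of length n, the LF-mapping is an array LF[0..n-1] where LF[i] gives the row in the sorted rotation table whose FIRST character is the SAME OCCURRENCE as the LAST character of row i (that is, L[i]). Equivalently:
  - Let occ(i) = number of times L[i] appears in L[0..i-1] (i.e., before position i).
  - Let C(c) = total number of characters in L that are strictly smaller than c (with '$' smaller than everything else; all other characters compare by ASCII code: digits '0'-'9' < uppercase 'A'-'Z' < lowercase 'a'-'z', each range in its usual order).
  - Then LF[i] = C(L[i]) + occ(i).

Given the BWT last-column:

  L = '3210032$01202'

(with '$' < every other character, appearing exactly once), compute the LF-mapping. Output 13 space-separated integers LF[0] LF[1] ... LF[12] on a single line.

Answer: 11 7 5 1 2 12 8 0 3 6 9 4 10

Derivation:
Char counts: '$':1, '0':4, '1':2, '2':4, '3':2
C (first-col start): C('$')=0, C('0')=1, C('1')=5, C('2')=7, C('3')=11
L[0]='3': occ=0, LF[0]=C('3')+0=11+0=11
L[1]='2': occ=0, LF[1]=C('2')+0=7+0=7
L[2]='1': occ=0, LF[2]=C('1')+0=5+0=5
L[3]='0': occ=0, LF[3]=C('0')+0=1+0=1
L[4]='0': occ=1, LF[4]=C('0')+1=1+1=2
L[5]='3': occ=1, LF[5]=C('3')+1=11+1=12
L[6]='2': occ=1, LF[6]=C('2')+1=7+1=8
L[7]='$': occ=0, LF[7]=C('$')+0=0+0=0
L[8]='0': occ=2, LF[8]=C('0')+2=1+2=3
L[9]='1': occ=1, LF[9]=C('1')+1=5+1=6
L[10]='2': occ=2, LF[10]=C('2')+2=7+2=9
L[11]='0': occ=3, LF[11]=C('0')+3=1+3=4
L[12]='2': occ=3, LF[12]=C('2')+3=7+3=10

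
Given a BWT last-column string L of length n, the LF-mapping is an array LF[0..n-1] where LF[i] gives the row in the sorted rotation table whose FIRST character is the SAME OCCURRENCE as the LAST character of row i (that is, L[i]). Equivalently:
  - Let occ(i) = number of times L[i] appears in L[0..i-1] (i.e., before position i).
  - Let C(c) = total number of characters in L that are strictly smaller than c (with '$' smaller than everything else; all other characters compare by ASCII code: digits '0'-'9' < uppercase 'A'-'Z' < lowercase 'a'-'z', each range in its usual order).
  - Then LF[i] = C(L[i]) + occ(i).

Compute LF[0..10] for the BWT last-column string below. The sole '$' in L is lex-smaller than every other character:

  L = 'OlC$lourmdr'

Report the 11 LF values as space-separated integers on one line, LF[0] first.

Char counts: '$':1, 'C':1, 'O':1, 'd':1, 'l':2, 'm':1, 'o':1, 'r':2, 'u':1
C (first-col start): C('$')=0, C('C')=1, C('O')=2, C('d')=3, C('l')=4, C('m')=6, C('o')=7, C('r')=8, C('u')=10
L[0]='O': occ=0, LF[0]=C('O')+0=2+0=2
L[1]='l': occ=0, LF[1]=C('l')+0=4+0=4
L[2]='C': occ=0, LF[2]=C('C')+0=1+0=1
L[3]='$': occ=0, LF[3]=C('$')+0=0+0=0
L[4]='l': occ=1, LF[4]=C('l')+1=4+1=5
L[5]='o': occ=0, LF[5]=C('o')+0=7+0=7
L[6]='u': occ=0, LF[6]=C('u')+0=10+0=10
L[7]='r': occ=0, LF[7]=C('r')+0=8+0=8
L[8]='m': occ=0, LF[8]=C('m')+0=6+0=6
L[9]='d': occ=0, LF[9]=C('d')+0=3+0=3
L[10]='r': occ=1, LF[10]=C('r')+1=8+1=9

Answer: 2 4 1 0 5 7 10 8 6 3 9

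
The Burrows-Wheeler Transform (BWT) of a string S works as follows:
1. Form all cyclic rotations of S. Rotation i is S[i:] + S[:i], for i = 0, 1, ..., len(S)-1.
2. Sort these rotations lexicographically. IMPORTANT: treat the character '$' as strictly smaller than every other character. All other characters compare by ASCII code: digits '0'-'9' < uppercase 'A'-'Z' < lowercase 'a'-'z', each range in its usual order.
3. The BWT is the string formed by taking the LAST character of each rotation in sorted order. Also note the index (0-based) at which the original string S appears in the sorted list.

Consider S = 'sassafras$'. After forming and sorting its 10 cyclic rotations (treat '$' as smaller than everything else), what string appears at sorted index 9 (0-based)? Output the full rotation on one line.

All 10 rotations (rotation i = S[i:]+S[:i]):
  rot[0] = sassafras$
  rot[1] = assafras$s
  rot[2] = ssafras$sa
  rot[3] = safras$sas
  rot[4] = afras$sass
  rot[5] = fras$sassa
  rot[6] = ras$sassaf
  rot[7] = as$sassafr
  rot[8] = s$sassafra
  rot[9] = $sassafras
Sorted (with $ < everything):
  sorted[0] = $sassafras
  sorted[1] = afras$sass
  sorted[2] = as$sassafr
  sorted[3] = assafras$s
  sorted[4] = fras$sassa
  sorted[5] = ras$sassaf
  sorted[6] = s$sassafra
  sorted[7] = safras$sas
  sorted[8] = sassafras$
  sorted[9] = ssafras$sa
sorted[9] = ssafras$sa

Answer: ssafras$sa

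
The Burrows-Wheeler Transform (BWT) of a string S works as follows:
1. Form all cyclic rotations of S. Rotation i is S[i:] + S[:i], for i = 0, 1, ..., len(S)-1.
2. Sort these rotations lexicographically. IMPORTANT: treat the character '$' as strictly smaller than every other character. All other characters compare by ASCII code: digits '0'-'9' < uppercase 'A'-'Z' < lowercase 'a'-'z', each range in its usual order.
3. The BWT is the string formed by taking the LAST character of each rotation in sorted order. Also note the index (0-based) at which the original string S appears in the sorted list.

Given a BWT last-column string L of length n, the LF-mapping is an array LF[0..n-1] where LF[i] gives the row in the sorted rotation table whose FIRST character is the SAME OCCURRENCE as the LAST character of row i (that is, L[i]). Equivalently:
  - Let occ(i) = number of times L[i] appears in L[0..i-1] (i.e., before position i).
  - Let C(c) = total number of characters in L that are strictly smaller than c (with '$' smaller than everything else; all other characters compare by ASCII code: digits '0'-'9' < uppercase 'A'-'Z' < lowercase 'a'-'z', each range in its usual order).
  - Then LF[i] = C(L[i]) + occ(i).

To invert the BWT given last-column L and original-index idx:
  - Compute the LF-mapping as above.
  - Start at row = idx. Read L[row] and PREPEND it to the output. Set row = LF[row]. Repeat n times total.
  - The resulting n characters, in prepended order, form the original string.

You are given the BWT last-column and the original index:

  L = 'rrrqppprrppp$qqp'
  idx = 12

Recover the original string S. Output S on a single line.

Answer: rppqrppqrprqppr$

Derivation:
LF mapping: 11 12 13 8 1 2 3 14 15 4 5 6 0 9 10 7
Walk LF starting at row 12, prepending L[row]:
  step 1: row=12, L[12]='$', prepend. Next row=LF[12]=0
  step 2: row=0, L[0]='r', prepend. Next row=LF[0]=11
  step 3: row=11, L[11]='p', prepend. Next row=LF[11]=6
  step 4: row=6, L[6]='p', prepend. Next row=LF[6]=3
  step 5: row=3, L[3]='q', prepend. Next row=LF[3]=8
  step 6: row=8, L[8]='r', prepend. Next row=LF[8]=15
  step 7: row=15, L[15]='p', prepend. Next row=LF[15]=7
  step 8: row=7, L[7]='r', prepend. Next row=LF[7]=14
  step 9: row=14, L[14]='q', prepend. Next row=LF[14]=10
  step 10: row=10, L[10]='p', prepend. Next row=LF[10]=5
  step 11: row=5, L[5]='p', prepend. Next row=LF[5]=2
  step 12: row=2, L[2]='r', prepend. Next row=LF[2]=13
  step 13: row=13, L[13]='q', prepend. Next row=LF[13]=9
  step 14: row=9, L[9]='p', prepend. Next row=LF[9]=4
  step 15: row=4, L[4]='p', prepend. Next row=LF[4]=1
  step 16: row=1, L[1]='r', prepend. Next row=LF[1]=12
Reversed output: rppqrppqrprqppr$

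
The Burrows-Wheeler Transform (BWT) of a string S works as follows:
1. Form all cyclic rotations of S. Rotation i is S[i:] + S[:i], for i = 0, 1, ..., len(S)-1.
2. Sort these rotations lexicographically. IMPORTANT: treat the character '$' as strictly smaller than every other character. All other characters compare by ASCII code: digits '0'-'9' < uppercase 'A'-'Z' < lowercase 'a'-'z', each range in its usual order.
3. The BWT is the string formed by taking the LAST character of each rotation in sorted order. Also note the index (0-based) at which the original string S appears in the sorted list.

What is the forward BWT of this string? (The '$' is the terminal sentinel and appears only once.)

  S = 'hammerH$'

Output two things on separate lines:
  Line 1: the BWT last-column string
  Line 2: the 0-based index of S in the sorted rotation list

Answer: Hrhm$mae
4

Derivation:
All 8 rotations (rotation i = S[i:]+S[:i]):
  rot[0] = hammerH$
  rot[1] = ammerH$h
  rot[2] = mmerH$ha
  rot[3] = merH$ham
  rot[4] = erH$hamm
  rot[5] = rH$hamme
  rot[6] = H$hammer
  rot[7] = $hammerH
Sorted (with $ < everything):
  sorted[0] = $hammerH  (last char: 'H')
  sorted[1] = H$hammer  (last char: 'r')
  sorted[2] = ammerH$h  (last char: 'h')
  sorted[3] = erH$hamm  (last char: 'm')
  sorted[4] = hammerH$  (last char: '$')
  sorted[5] = merH$ham  (last char: 'm')
  sorted[6] = mmerH$ha  (last char: 'a')
  sorted[7] = rH$hamme  (last char: 'e')
Last column: Hrhm$mae
Original string S is at sorted index 4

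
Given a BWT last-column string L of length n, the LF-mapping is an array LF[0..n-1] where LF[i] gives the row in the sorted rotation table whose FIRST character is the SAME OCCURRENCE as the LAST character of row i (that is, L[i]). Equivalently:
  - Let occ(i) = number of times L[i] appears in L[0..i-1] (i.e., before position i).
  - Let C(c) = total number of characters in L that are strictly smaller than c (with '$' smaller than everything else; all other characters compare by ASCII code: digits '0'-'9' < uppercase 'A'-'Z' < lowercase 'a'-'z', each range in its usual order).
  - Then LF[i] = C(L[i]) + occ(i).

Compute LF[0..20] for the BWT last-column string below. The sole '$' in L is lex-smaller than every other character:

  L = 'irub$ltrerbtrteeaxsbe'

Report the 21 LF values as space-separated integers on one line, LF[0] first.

Answer: 9 11 19 2 0 10 16 12 5 13 3 17 14 18 6 7 1 20 15 4 8

Derivation:
Char counts: '$':1, 'a':1, 'b':3, 'e':4, 'i':1, 'l':1, 'r':4, 's':1, 't':3, 'u':1, 'x':1
C (first-col start): C('$')=0, C('a')=1, C('b')=2, C('e')=5, C('i')=9, C('l')=10, C('r')=11, C('s')=15, C('t')=16, C('u')=19, C('x')=20
L[0]='i': occ=0, LF[0]=C('i')+0=9+0=9
L[1]='r': occ=0, LF[1]=C('r')+0=11+0=11
L[2]='u': occ=0, LF[2]=C('u')+0=19+0=19
L[3]='b': occ=0, LF[3]=C('b')+0=2+0=2
L[4]='$': occ=0, LF[4]=C('$')+0=0+0=0
L[5]='l': occ=0, LF[5]=C('l')+0=10+0=10
L[6]='t': occ=0, LF[6]=C('t')+0=16+0=16
L[7]='r': occ=1, LF[7]=C('r')+1=11+1=12
L[8]='e': occ=0, LF[8]=C('e')+0=5+0=5
L[9]='r': occ=2, LF[9]=C('r')+2=11+2=13
L[10]='b': occ=1, LF[10]=C('b')+1=2+1=3
L[11]='t': occ=1, LF[11]=C('t')+1=16+1=17
L[12]='r': occ=3, LF[12]=C('r')+3=11+3=14
L[13]='t': occ=2, LF[13]=C('t')+2=16+2=18
L[14]='e': occ=1, LF[14]=C('e')+1=5+1=6
L[15]='e': occ=2, LF[15]=C('e')+2=5+2=7
L[16]='a': occ=0, LF[16]=C('a')+0=1+0=1
L[17]='x': occ=0, LF[17]=C('x')+0=20+0=20
L[18]='s': occ=0, LF[18]=C('s')+0=15+0=15
L[19]='b': occ=2, LF[19]=C('b')+2=2+2=4
L[20]='e': occ=3, LF[20]=C('e')+3=5+3=8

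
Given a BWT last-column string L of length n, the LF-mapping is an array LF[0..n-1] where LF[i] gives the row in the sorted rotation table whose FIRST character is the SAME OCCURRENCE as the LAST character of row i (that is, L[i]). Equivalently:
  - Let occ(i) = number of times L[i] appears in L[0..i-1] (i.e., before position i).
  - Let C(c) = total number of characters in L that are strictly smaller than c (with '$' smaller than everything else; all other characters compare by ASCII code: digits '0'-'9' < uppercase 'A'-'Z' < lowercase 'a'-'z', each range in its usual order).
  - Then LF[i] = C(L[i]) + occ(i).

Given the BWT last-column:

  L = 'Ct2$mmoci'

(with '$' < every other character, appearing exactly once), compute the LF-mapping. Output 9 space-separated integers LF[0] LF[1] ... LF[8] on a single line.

Answer: 2 8 1 0 5 6 7 3 4

Derivation:
Char counts: '$':1, '2':1, 'C':1, 'c':1, 'i':1, 'm':2, 'o':1, 't':1
C (first-col start): C('$')=0, C('2')=1, C('C')=2, C('c')=3, C('i')=4, C('m')=5, C('o')=7, C('t')=8
L[0]='C': occ=0, LF[0]=C('C')+0=2+0=2
L[1]='t': occ=0, LF[1]=C('t')+0=8+0=8
L[2]='2': occ=0, LF[2]=C('2')+0=1+0=1
L[3]='$': occ=0, LF[3]=C('$')+0=0+0=0
L[4]='m': occ=0, LF[4]=C('m')+0=5+0=5
L[5]='m': occ=1, LF[5]=C('m')+1=5+1=6
L[6]='o': occ=0, LF[6]=C('o')+0=7+0=7
L[7]='c': occ=0, LF[7]=C('c')+0=3+0=3
L[8]='i': occ=0, LF[8]=C('i')+0=4+0=4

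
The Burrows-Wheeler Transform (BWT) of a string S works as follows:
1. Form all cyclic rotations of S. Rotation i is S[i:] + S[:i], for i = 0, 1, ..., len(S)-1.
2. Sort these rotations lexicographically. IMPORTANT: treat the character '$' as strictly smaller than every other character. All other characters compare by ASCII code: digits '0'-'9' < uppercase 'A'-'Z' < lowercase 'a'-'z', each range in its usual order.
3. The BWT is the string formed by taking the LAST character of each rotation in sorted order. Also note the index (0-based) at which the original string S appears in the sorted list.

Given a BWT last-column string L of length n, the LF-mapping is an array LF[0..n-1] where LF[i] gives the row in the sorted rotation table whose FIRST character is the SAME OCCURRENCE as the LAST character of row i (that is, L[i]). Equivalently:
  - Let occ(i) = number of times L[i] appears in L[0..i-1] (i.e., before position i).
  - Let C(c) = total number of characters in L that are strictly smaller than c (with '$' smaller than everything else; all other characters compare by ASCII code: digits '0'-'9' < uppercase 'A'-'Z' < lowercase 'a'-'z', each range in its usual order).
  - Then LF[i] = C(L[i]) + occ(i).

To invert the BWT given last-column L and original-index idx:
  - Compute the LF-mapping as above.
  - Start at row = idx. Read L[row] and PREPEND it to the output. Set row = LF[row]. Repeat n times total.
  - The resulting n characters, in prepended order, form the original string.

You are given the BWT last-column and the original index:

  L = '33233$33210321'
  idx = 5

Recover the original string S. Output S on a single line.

LF mapping: 7 8 4 9 10 0 11 12 5 2 1 13 6 3
Walk LF starting at row 5, prepending L[row]:
  step 1: row=5, L[5]='$', prepend. Next row=LF[5]=0
  step 2: row=0, L[0]='3', prepend. Next row=LF[0]=7
  step 3: row=7, L[7]='3', prepend. Next row=LF[7]=12
  step 4: row=12, L[12]='2', prepend. Next row=LF[12]=6
  step 5: row=6, L[6]='3', prepend. Next row=LF[6]=11
  step 6: row=11, L[11]='3', prepend. Next row=LF[11]=13
  step 7: row=13, L[13]='1', prepend. Next row=LF[13]=3
  step 8: row=3, L[3]='3', prepend. Next row=LF[3]=9
  step 9: row=9, L[9]='1', prepend. Next row=LF[9]=2
  step 10: row=2, L[2]='2', prepend. Next row=LF[2]=4
  step 11: row=4, L[4]='3', prepend. Next row=LF[4]=10
  step 12: row=10, L[10]='0', prepend. Next row=LF[10]=1
  step 13: row=1, L[1]='3', prepend. Next row=LF[1]=8
  step 14: row=8, L[8]='2', prepend. Next row=LF[8]=5
Reversed output: 2303213133233$

Answer: 2303213133233$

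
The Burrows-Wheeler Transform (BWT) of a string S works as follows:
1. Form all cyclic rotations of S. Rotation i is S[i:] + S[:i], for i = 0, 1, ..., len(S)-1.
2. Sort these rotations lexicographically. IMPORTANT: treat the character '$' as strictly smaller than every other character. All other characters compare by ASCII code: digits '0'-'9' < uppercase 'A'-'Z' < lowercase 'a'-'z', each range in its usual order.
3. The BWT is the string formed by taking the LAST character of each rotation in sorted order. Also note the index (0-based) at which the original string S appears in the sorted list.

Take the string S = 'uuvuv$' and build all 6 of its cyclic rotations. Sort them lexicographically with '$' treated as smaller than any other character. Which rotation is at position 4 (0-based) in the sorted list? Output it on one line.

Answer: v$uuvu

Derivation:
All 6 rotations (rotation i = S[i:]+S[:i]):
  rot[0] = uuvuv$
  rot[1] = uvuv$u
  rot[2] = vuv$uu
  rot[3] = uv$uuv
  rot[4] = v$uuvu
  rot[5] = $uuvuv
Sorted (with $ < everything):
  sorted[0] = $uuvuv
  sorted[1] = uuvuv$
  sorted[2] = uv$uuv
  sorted[3] = uvuv$u
  sorted[4] = v$uuvu
  sorted[5] = vuv$uu
sorted[4] = v$uuvu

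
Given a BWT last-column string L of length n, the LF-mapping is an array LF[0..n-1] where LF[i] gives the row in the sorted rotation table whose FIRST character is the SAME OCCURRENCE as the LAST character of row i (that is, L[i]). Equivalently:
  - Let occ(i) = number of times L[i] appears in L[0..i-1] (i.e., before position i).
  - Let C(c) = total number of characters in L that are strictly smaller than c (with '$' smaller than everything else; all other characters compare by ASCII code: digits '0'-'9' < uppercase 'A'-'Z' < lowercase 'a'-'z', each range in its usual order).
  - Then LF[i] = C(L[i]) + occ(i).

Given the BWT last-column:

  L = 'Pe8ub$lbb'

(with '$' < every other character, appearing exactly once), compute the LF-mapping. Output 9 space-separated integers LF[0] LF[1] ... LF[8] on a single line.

Char counts: '$':1, '8':1, 'P':1, 'b':3, 'e':1, 'l':1, 'u':1
C (first-col start): C('$')=0, C('8')=1, C('P')=2, C('b')=3, C('e')=6, C('l')=7, C('u')=8
L[0]='P': occ=0, LF[0]=C('P')+0=2+0=2
L[1]='e': occ=0, LF[1]=C('e')+0=6+0=6
L[2]='8': occ=0, LF[2]=C('8')+0=1+0=1
L[3]='u': occ=0, LF[3]=C('u')+0=8+0=8
L[4]='b': occ=0, LF[4]=C('b')+0=3+0=3
L[5]='$': occ=0, LF[5]=C('$')+0=0+0=0
L[6]='l': occ=0, LF[6]=C('l')+0=7+0=7
L[7]='b': occ=1, LF[7]=C('b')+1=3+1=4
L[8]='b': occ=2, LF[8]=C('b')+2=3+2=5

Answer: 2 6 1 8 3 0 7 4 5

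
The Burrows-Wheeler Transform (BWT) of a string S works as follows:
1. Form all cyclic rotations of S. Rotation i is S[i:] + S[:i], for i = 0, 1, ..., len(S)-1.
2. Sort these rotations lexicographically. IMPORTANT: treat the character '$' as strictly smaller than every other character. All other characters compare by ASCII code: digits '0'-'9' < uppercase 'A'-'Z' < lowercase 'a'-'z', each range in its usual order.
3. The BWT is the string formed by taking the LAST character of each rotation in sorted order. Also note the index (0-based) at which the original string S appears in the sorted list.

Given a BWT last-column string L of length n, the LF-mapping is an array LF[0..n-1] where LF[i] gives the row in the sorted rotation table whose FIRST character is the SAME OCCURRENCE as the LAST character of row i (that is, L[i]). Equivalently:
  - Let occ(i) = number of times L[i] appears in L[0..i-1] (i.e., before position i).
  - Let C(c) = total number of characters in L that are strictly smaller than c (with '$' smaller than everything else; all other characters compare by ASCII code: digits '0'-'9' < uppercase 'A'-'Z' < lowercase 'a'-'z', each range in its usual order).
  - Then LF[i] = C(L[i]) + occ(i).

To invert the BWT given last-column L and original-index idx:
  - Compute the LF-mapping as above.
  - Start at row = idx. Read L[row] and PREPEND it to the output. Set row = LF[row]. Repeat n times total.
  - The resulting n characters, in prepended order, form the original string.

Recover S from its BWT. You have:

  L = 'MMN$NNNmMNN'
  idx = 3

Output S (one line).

Answer: MNNmNNNNMM$

Derivation:
LF mapping: 1 2 4 0 5 6 7 10 3 8 9
Walk LF starting at row 3, prepending L[row]:
  step 1: row=3, L[3]='$', prepend. Next row=LF[3]=0
  step 2: row=0, L[0]='M', prepend. Next row=LF[0]=1
  step 3: row=1, L[1]='M', prepend. Next row=LF[1]=2
  step 4: row=2, L[2]='N', prepend. Next row=LF[2]=4
  step 5: row=4, L[4]='N', prepend. Next row=LF[4]=5
  step 6: row=5, L[5]='N', prepend. Next row=LF[5]=6
  step 7: row=6, L[6]='N', prepend. Next row=LF[6]=7
  step 8: row=7, L[7]='m', prepend. Next row=LF[7]=10
  step 9: row=10, L[10]='N', prepend. Next row=LF[10]=9
  step 10: row=9, L[9]='N', prepend. Next row=LF[9]=8
  step 11: row=8, L[8]='M', prepend. Next row=LF[8]=3
Reversed output: MNNmNNNNMM$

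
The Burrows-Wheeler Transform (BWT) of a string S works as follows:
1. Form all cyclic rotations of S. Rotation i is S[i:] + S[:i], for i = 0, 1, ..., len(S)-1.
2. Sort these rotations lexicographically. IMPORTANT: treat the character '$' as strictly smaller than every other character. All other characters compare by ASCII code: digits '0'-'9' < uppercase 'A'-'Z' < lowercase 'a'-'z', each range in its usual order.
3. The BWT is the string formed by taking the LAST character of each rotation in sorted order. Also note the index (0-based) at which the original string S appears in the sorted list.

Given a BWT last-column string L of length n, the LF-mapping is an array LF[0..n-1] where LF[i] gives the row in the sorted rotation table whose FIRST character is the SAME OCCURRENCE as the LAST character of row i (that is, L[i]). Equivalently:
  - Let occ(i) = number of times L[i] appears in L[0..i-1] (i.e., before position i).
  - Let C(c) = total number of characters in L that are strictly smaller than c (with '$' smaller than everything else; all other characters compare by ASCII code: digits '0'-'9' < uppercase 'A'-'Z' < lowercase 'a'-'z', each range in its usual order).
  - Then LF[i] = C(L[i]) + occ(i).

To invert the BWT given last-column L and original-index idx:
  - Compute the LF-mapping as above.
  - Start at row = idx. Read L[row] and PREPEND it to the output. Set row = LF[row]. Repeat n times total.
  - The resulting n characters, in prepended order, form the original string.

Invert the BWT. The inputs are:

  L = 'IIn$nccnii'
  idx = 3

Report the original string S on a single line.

LF mapping: 1 2 7 0 8 3 4 9 5 6
Walk LF starting at row 3, prepending L[row]:
  step 1: row=3, L[3]='$', prepend. Next row=LF[3]=0
  step 2: row=0, L[0]='I', prepend. Next row=LF[0]=1
  step 3: row=1, L[1]='I', prepend. Next row=LF[1]=2
  step 4: row=2, L[2]='n', prepend. Next row=LF[2]=7
  step 5: row=7, L[7]='n', prepend. Next row=LF[7]=9
  step 6: row=9, L[9]='i', prepend. Next row=LF[9]=6
  step 7: row=6, L[6]='c', prepend. Next row=LF[6]=4
  step 8: row=4, L[4]='n', prepend. Next row=LF[4]=8
  step 9: row=8, L[8]='i', prepend. Next row=LF[8]=5
  step 10: row=5, L[5]='c', prepend. Next row=LF[5]=3
Reversed output: cincinnII$

Answer: cincinnII$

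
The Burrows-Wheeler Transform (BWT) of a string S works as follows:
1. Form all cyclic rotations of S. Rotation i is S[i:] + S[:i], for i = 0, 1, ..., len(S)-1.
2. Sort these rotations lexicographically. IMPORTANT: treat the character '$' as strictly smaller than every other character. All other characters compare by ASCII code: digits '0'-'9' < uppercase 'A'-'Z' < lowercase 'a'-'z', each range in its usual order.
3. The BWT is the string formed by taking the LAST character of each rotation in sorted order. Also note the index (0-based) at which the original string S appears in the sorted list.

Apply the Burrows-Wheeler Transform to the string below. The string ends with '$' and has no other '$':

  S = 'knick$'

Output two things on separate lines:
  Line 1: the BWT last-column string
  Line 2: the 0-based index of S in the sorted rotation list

Answer: kinc$k
4

Derivation:
All 6 rotations (rotation i = S[i:]+S[:i]):
  rot[0] = knick$
  rot[1] = nick$k
  rot[2] = ick$kn
  rot[3] = ck$kni
  rot[4] = k$knic
  rot[5] = $knick
Sorted (with $ < everything):
  sorted[0] = $knick  (last char: 'k')
  sorted[1] = ck$kni  (last char: 'i')
  sorted[2] = ick$kn  (last char: 'n')
  sorted[3] = k$knic  (last char: 'c')
  sorted[4] = knick$  (last char: '$')
  sorted[5] = nick$k  (last char: 'k')
Last column: kinc$k
Original string S is at sorted index 4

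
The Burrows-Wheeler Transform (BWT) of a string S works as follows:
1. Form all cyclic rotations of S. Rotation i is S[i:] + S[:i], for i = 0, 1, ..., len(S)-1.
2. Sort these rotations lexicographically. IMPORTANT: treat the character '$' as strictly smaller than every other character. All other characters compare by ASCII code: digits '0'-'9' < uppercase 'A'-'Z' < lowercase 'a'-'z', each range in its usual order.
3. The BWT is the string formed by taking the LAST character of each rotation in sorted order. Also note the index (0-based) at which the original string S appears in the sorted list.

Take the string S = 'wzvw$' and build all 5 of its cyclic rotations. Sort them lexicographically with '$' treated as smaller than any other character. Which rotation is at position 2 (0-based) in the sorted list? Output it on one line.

Answer: w$wzv

Derivation:
All 5 rotations (rotation i = S[i:]+S[:i]):
  rot[0] = wzvw$
  rot[1] = zvw$w
  rot[2] = vw$wz
  rot[3] = w$wzv
  rot[4] = $wzvw
Sorted (with $ < everything):
  sorted[0] = $wzvw
  sorted[1] = vw$wz
  sorted[2] = w$wzv
  sorted[3] = wzvw$
  sorted[4] = zvw$w
sorted[2] = w$wzv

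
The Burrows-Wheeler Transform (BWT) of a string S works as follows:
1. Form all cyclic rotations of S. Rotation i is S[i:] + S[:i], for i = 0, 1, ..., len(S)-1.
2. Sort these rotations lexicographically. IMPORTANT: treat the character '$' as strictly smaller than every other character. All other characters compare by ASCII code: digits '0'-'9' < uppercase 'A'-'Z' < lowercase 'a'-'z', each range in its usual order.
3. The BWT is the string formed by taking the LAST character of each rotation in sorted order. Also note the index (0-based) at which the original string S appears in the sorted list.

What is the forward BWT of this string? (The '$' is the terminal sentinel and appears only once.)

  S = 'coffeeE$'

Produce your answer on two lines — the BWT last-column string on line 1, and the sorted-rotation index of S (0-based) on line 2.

Answer: Ee$effoc
2

Derivation:
All 8 rotations (rotation i = S[i:]+S[:i]):
  rot[0] = coffeeE$
  rot[1] = offeeE$c
  rot[2] = ffeeE$co
  rot[3] = feeE$cof
  rot[4] = eeE$coff
  rot[5] = eE$coffe
  rot[6] = E$coffee
  rot[7] = $coffeeE
Sorted (with $ < everything):
  sorted[0] = $coffeeE  (last char: 'E')
  sorted[1] = E$coffee  (last char: 'e')
  sorted[2] = coffeeE$  (last char: '$')
  sorted[3] = eE$coffe  (last char: 'e')
  sorted[4] = eeE$coff  (last char: 'f')
  sorted[5] = feeE$cof  (last char: 'f')
  sorted[6] = ffeeE$co  (last char: 'o')
  sorted[7] = offeeE$c  (last char: 'c')
Last column: Ee$effoc
Original string S is at sorted index 2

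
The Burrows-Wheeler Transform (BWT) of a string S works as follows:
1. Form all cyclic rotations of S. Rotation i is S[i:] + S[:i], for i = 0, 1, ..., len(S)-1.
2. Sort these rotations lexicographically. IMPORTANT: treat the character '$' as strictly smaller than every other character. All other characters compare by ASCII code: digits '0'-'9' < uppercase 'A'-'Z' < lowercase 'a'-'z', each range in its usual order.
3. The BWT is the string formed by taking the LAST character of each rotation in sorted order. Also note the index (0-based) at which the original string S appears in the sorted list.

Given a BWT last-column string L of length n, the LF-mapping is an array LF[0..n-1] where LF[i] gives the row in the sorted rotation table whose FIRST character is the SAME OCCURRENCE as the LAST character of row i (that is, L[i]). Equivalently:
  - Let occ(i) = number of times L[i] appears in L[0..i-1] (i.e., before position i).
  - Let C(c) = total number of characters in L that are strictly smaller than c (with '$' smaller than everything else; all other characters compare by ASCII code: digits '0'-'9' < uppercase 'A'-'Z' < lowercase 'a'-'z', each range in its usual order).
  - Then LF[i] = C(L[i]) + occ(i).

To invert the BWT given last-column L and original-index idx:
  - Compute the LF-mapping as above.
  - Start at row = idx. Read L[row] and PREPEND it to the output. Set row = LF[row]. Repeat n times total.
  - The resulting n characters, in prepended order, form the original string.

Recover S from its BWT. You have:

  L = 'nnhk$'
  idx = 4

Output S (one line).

Answer: nhkn$

Derivation:
LF mapping: 3 4 1 2 0
Walk LF starting at row 4, prepending L[row]:
  step 1: row=4, L[4]='$', prepend. Next row=LF[4]=0
  step 2: row=0, L[0]='n', prepend. Next row=LF[0]=3
  step 3: row=3, L[3]='k', prepend. Next row=LF[3]=2
  step 4: row=2, L[2]='h', prepend. Next row=LF[2]=1
  step 5: row=1, L[1]='n', prepend. Next row=LF[1]=4
Reversed output: nhkn$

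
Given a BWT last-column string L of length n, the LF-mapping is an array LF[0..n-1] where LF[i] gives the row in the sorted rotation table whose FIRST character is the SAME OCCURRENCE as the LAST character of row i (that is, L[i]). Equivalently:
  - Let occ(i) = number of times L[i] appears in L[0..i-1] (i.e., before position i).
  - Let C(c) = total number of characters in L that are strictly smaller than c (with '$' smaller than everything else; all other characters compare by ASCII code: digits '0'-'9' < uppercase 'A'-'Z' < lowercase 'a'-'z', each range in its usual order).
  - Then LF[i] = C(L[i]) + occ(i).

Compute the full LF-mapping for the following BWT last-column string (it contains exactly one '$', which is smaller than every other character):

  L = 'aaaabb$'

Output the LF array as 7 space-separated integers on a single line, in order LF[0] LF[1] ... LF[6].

Answer: 1 2 3 4 5 6 0

Derivation:
Char counts: '$':1, 'a':4, 'b':2
C (first-col start): C('$')=0, C('a')=1, C('b')=5
L[0]='a': occ=0, LF[0]=C('a')+0=1+0=1
L[1]='a': occ=1, LF[1]=C('a')+1=1+1=2
L[2]='a': occ=2, LF[2]=C('a')+2=1+2=3
L[3]='a': occ=3, LF[3]=C('a')+3=1+3=4
L[4]='b': occ=0, LF[4]=C('b')+0=5+0=5
L[5]='b': occ=1, LF[5]=C('b')+1=5+1=6
L[6]='$': occ=0, LF[6]=C('$')+0=0+0=0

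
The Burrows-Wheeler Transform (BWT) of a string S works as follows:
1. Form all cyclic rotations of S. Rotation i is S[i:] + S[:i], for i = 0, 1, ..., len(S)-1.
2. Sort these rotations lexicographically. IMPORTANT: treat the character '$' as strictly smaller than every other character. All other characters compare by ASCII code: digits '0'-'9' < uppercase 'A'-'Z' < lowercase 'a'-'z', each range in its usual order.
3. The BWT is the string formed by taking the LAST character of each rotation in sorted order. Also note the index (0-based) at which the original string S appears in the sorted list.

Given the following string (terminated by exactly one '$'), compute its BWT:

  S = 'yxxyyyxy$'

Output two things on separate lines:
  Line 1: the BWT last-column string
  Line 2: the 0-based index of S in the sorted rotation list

All 9 rotations (rotation i = S[i:]+S[:i]):
  rot[0] = yxxyyyxy$
  rot[1] = xxyyyxy$y
  rot[2] = xyyyxy$yx
  rot[3] = yyyxy$yxx
  rot[4] = yyxy$yxxy
  rot[5] = yxy$yxxyy
  rot[6] = xy$yxxyyy
  rot[7] = y$yxxyyyx
  rot[8] = $yxxyyyxy
Sorted (with $ < everything):
  sorted[0] = $yxxyyyxy  (last char: 'y')
  sorted[1] = xxyyyxy$y  (last char: 'y')
  sorted[2] = xy$yxxyyy  (last char: 'y')
  sorted[3] = xyyyxy$yx  (last char: 'x')
  sorted[4] = y$yxxyyyx  (last char: 'x')
  sorted[5] = yxxyyyxy$  (last char: '$')
  sorted[6] = yxy$yxxyy  (last char: 'y')
  sorted[7] = yyxy$yxxy  (last char: 'y')
  sorted[8] = yyyxy$yxx  (last char: 'x')
Last column: yyyxx$yyx
Original string S is at sorted index 5

Answer: yyyxx$yyx
5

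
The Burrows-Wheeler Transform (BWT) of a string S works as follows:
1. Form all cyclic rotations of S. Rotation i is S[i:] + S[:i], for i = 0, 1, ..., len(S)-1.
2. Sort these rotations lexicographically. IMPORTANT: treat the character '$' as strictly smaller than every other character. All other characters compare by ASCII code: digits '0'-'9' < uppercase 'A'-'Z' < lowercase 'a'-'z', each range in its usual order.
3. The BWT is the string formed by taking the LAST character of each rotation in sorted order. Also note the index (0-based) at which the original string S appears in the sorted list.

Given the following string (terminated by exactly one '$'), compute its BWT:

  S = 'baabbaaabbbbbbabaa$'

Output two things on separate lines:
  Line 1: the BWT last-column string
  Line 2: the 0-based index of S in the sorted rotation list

Answer: aabbbabaaab$babbbba
11

Derivation:
All 19 rotations (rotation i = S[i:]+S[:i]):
  rot[0] = baabbaaabbbbbbabaa$
  rot[1] = aabbaaabbbbbbabaa$b
  rot[2] = abbaaabbbbbbabaa$ba
  rot[3] = bbaaabbbbbbabaa$baa
  rot[4] = baaabbbbbbabaa$baab
  rot[5] = aaabbbbbbabaa$baabb
  rot[6] = aabbbbbbabaa$baabba
  rot[7] = abbbbbbabaa$baabbaa
  rot[8] = bbbbbbabaa$baabbaaa
  rot[9] = bbbbbabaa$baabbaaab
  rot[10] = bbbbabaa$baabbaaabb
  rot[11] = bbbabaa$baabbaaabbb
  rot[12] = bbabaa$baabbaaabbbb
  rot[13] = babaa$baabbaaabbbbb
  rot[14] = abaa$baabbaaabbbbbb
  rot[15] = baa$baabbaaabbbbbba
  rot[16] = aa$baabbaaabbbbbbab
  rot[17] = a$baabbaaabbbbbbaba
  rot[18] = $baabbaaabbbbbbabaa
Sorted (with $ < everything):
  sorted[0] = $baabbaaabbbbbbabaa  (last char: 'a')
  sorted[1] = a$baabbaaabbbbbbaba  (last char: 'a')
  sorted[2] = aa$baabbaaabbbbbbab  (last char: 'b')
  sorted[3] = aaabbbbbbabaa$baabb  (last char: 'b')
  sorted[4] = aabbaaabbbbbbabaa$b  (last char: 'b')
  sorted[5] = aabbbbbbabaa$baabba  (last char: 'a')
  sorted[6] = abaa$baabbaaabbbbbb  (last char: 'b')
  sorted[7] = abbaaabbbbbbabaa$ba  (last char: 'a')
  sorted[8] = abbbbbbabaa$baabbaa  (last char: 'a')
  sorted[9] = baa$baabbaaabbbbbba  (last char: 'a')
  sorted[10] = baaabbbbbbabaa$baab  (last char: 'b')
  sorted[11] = baabbaaabbbbbbabaa$  (last char: '$')
  sorted[12] = babaa$baabbaaabbbbb  (last char: 'b')
  sorted[13] = bbaaabbbbbbabaa$baa  (last char: 'a')
  sorted[14] = bbabaa$baabbaaabbbb  (last char: 'b')
  sorted[15] = bbbabaa$baabbaaabbb  (last char: 'b')
  sorted[16] = bbbbabaa$baabbaaabb  (last char: 'b')
  sorted[17] = bbbbbabaa$baabbaaab  (last char: 'b')
  sorted[18] = bbbbbbabaa$baabbaaa  (last char: 'a')
Last column: aabbbabaaab$babbbba
Original string S is at sorted index 11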